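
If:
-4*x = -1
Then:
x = 1/4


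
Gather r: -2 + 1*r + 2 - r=0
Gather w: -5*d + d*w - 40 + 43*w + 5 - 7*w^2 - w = -5*d - 7*w^2 + w*(d + 42) - 35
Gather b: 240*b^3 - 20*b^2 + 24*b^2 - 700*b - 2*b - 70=240*b^3 + 4*b^2 - 702*b - 70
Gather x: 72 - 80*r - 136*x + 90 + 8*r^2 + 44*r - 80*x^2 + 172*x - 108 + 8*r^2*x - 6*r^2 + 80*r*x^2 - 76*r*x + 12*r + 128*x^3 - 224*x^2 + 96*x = 2*r^2 - 24*r + 128*x^3 + x^2*(80*r - 304) + x*(8*r^2 - 76*r + 132) + 54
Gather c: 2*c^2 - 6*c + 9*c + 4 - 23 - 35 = 2*c^2 + 3*c - 54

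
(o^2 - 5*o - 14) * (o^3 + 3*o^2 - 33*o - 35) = o^5 - 2*o^4 - 62*o^3 + 88*o^2 + 637*o + 490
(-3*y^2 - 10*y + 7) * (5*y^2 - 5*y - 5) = -15*y^4 - 35*y^3 + 100*y^2 + 15*y - 35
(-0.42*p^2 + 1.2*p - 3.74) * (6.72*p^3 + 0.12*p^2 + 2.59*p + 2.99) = -2.8224*p^5 + 8.0136*p^4 - 26.0766*p^3 + 1.4034*p^2 - 6.0986*p - 11.1826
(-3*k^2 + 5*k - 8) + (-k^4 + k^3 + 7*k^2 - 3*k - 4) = -k^4 + k^3 + 4*k^2 + 2*k - 12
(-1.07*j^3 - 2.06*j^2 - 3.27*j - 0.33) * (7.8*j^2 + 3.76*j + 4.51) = -8.346*j^5 - 20.0912*j^4 - 38.0773*j^3 - 24.1598*j^2 - 15.9885*j - 1.4883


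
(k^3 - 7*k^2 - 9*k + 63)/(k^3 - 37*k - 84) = (k - 3)/(k + 4)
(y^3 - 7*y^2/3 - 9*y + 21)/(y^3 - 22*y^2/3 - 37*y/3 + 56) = (y - 3)/(y - 8)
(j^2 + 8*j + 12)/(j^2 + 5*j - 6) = (j + 2)/(j - 1)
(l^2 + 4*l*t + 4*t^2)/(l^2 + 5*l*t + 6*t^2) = (l + 2*t)/(l + 3*t)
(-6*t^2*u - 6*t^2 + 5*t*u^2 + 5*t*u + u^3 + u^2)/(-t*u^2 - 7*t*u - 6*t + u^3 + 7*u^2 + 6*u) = (6*t + u)/(u + 6)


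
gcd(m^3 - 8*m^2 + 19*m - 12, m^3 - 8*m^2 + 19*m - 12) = m^3 - 8*m^2 + 19*m - 12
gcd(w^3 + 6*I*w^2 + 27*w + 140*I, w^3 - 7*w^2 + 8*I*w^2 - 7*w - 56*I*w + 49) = w + 7*I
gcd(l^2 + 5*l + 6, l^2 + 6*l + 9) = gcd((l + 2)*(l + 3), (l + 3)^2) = l + 3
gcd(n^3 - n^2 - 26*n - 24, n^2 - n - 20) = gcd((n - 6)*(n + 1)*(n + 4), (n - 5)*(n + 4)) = n + 4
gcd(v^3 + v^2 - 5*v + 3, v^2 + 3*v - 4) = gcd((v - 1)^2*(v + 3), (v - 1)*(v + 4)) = v - 1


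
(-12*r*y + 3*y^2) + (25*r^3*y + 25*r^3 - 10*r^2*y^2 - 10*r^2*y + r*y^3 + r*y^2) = 25*r^3*y + 25*r^3 - 10*r^2*y^2 - 10*r^2*y + r*y^3 + r*y^2 - 12*r*y + 3*y^2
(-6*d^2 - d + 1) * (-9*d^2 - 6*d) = 54*d^4 + 45*d^3 - 3*d^2 - 6*d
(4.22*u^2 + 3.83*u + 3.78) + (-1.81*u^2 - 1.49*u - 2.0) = 2.41*u^2 + 2.34*u + 1.78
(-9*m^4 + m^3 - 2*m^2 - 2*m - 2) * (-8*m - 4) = 72*m^5 + 28*m^4 + 12*m^3 + 24*m^2 + 24*m + 8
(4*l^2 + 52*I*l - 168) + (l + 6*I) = 4*l^2 + l + 52*I*l - 168 + 6*I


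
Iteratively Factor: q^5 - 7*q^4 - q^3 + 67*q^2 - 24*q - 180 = (q + 2)*(q^4 - 9*q^3 + 17*q^2 + 33*q - 90) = (q - 3)*(q + 2)*(q^3 - 6*q^2 - q + 30) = (q - 5)*(q - 3)*(q + 2)*(q^2 - q - 6) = (q - 5)*(q - 3)*(q + 2)^2*(q - 3)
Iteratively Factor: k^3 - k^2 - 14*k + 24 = (k + 4)*(k^2 - 5*k + 6) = (k - 2)*(k + 4)*(k - 3)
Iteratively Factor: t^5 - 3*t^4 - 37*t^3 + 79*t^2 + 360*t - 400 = (t + 4)*(t^4 - 7*t^3 - 9*t^2 + 115*t - 100) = (t + 4)^2*(t^3 - 11*t^2 + 35*t - 25) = (t - 5)*(t + 4)^2*(t^2 - 6*t + 5) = (t - 5)^2*(t + 4)^2*(t - 1)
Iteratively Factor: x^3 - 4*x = (x)*(x^2 - 4) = x*(x - 2)*(x + 2)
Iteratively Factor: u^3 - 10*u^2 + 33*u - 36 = (u - 3)*(u^2 - 7*u + 12) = (u - 4)*(u - 3)*(u - 3)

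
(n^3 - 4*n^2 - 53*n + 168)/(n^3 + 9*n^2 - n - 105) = (n - 8)/(n + 5)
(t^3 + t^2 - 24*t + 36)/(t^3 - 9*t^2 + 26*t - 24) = (t + 6)/(t - 4)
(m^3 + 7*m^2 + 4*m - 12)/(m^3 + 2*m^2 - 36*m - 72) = (m - 1)/(m - 6)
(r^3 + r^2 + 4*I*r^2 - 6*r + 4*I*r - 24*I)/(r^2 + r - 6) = r + 4*I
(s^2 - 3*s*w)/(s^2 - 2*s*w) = (s - 3*w)/(s - 2*w)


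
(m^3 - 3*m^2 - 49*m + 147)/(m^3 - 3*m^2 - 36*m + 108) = (m^2 - 49)/(m^2 - 36)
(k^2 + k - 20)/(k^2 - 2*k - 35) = (k - 4)/(k - 7)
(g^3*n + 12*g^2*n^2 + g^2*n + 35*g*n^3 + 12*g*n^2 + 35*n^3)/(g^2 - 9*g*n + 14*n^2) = n*(g^3 + 12*g^2*n + g^2 + 35*g*n^2 + 12*g*n + 35*n^2)/(g^2 - 9*g*n + 14*n^2)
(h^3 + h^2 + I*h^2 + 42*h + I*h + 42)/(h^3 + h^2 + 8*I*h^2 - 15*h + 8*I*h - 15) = (h^2 + I*h + 42)/(h^2 + 8*I*h - 15)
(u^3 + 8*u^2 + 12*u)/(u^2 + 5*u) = (u^2 + 8*u + 12)/(u + 5)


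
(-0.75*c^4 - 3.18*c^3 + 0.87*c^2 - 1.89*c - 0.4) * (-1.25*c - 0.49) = 0.9375*c^5 + 4.3425*c^4 + 0.4707*c^3 + 1.9362*c^2 + 1.4261*c + 0.196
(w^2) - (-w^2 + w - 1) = 2*w^2 - w + 1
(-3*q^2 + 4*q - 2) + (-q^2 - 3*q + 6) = -4*q^2 + q + 4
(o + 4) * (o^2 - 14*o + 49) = o^3 - 10*o^2 - 7*o + 196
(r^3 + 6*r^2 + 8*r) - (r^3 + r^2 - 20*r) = 5*r^2 + 28*r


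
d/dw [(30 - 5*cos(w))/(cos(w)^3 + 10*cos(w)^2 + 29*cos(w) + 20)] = 5*(237*cos(w)/2 + 4*cos(2*w) - cos(3*w)/2 + 198)*sin(w)/(cos(w)^3 + 10*cos(w)^2 + 29*cos(w) + 20)^2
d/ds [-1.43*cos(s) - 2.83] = 1.43*sin(s)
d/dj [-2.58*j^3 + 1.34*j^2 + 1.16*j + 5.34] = -7.74*j^2 + 2.68*j + 1.16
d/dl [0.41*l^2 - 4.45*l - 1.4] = 0.82*l - 4.45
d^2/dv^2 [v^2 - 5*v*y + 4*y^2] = 2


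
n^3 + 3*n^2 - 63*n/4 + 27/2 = (n - 3/2)^2*(n + 6)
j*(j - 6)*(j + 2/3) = j^3 - 16*j^2/3 - 4*j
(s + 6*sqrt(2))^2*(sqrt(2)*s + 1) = sqrt(2)*s^3 + 25*s^2 + 84*sqrt(2)*s + 72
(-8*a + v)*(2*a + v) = -16*a^2 - 6*a*v + v^2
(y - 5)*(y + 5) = y^2 - 25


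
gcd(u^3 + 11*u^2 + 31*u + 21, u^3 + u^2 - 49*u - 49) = u^2 + 8*u + 7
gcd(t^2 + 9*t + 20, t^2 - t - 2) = 1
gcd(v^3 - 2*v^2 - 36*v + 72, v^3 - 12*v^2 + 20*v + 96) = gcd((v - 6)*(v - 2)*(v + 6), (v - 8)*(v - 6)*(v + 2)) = v - 6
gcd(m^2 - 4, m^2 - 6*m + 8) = m - 2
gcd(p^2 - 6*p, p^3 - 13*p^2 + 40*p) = p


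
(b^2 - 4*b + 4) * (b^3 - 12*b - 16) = b^5 - 4*b^4 - 8*b^3 + 32*b^2 + 16*b - 64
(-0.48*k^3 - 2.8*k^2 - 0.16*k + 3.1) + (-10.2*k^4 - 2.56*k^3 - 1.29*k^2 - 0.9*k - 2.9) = -10.2*k^4 - 3.04*k^3 - 4.09*k^2 - 1.06*k + 0.2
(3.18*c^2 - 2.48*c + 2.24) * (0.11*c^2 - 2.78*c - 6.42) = 0.3498*c^4 - 9.1132*c^3 - 13.2748*c^2 + 9.6944*c - 14.3808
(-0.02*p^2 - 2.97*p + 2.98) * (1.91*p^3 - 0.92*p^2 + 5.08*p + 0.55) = -0.0382*p^5 - 5.6543*p^4 + 8.3226*p^3 - 17.8402*p^2 + 13.5049*p + 1.639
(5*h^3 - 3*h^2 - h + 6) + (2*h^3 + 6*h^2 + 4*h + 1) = 7*h^3 + 3*h^2 + 3*h + 7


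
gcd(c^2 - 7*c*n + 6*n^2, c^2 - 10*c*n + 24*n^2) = c - 6*n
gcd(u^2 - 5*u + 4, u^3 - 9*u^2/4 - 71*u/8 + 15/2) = u - 4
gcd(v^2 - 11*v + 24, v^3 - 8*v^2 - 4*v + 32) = v - 8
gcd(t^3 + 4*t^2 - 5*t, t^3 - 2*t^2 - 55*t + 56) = t - 1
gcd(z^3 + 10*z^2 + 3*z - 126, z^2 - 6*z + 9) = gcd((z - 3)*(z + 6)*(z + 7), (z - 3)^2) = z - 3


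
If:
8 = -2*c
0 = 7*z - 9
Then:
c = -4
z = 9/7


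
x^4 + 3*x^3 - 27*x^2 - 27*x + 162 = (x - 3)^2*(x + 3)*(x + 6)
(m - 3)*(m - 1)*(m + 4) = m^3 - 13*m + 12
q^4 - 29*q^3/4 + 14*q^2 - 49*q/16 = q*(q - 7/2)^2*(q - 1/4)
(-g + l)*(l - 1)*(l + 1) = -g*l^2 + g + l^3 - l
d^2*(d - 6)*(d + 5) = d^4 - d^3 - 30*d^2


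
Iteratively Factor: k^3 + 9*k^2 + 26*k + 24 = (k + 4)*(k^2 + 5*k + 6) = (k + 3)*(k + 4)*(k + 2)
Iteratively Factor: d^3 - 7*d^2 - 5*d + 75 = (d + 3)*(d^2 - 10*d + 25) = (d - 5)*(d + 3)*(d - 5)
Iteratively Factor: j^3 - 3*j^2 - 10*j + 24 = (j + 3)*(j^2 - 6*j + 8) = (j - 4)*(j + 3)*(j - 2)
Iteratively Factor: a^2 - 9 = (a - 3)*(a + 3)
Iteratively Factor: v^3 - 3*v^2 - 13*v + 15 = (v - 5)*(v^2 + 2*v - 3) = (v - 5)*(v - 1)*(v + 3)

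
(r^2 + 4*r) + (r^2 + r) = 2*r^2 + 5*r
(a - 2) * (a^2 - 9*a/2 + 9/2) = a^3 - 13*a^2/2 + 27*a/2 - 9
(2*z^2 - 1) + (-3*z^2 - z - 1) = -z^2 - z - 2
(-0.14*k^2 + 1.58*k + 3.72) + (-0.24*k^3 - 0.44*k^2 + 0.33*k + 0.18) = -0.24*k^3 - 0.58*k^2 + 1.91*k + 3.9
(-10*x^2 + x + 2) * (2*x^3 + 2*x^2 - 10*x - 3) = -20*x^5 - 18*x^4 + 106*x^3 + 24*x^2 - 23*x - 6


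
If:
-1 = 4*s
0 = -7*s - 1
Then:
No Solution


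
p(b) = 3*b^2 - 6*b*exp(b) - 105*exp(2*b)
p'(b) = -6*b*exp(b) + 6*b - 210*exp(2*b) - 6*exp(b)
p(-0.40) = -45.09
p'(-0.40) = -99.17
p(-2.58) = 20.54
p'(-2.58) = -15.97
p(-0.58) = -29.96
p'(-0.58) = -70.72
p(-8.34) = 208.68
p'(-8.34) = -50.03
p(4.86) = -1751652.18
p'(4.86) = -3500428.72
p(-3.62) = 39.82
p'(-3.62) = -21.45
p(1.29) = -1408.82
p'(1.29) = -2813.57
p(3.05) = -47173.57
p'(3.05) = -94124.93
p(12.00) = -2781369541546.55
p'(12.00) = -5562728342068.86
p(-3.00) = 27.64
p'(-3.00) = -17.92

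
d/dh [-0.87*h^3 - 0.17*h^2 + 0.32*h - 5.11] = -2.61*h^2 - 0.34*h + 0.32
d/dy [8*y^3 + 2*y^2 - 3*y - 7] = 24*y^2 + 4*y - 3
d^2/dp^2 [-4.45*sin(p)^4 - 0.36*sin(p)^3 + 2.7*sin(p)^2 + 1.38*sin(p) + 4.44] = 71.2*sin(p)^4 + 3.24*sin(p)^3 - 64.2*sin(p)^2 - 3.54*sin(p) + 5.4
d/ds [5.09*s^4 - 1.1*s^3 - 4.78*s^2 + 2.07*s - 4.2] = 20.36*s^3 - 3.3*s^2 - 9.56*s + 2.07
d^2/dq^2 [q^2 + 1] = 2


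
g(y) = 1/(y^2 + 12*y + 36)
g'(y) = (-2*y - 12)/(y^2 + 12*y + 36)^2 = 2*(-y - 6)/(y^2 + 12*y + 36)^2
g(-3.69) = 0.19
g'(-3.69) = -0.16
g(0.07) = 0.03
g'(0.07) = -0.01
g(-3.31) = 0.14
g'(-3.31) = -0.10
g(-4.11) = 0.28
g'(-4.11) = -0.30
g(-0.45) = 0.03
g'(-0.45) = -0.01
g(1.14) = 0.02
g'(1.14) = -0.01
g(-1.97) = 0.06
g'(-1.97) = -0.03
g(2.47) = 0.01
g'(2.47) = -0.00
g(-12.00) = 0.03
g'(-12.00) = 0.01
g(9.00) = 0.00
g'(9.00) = 0.00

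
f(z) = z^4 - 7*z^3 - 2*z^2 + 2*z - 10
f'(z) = 4*z^3 - 21*z^2 - 4*z + 2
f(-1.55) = 13.93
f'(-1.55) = -57.15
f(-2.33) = 92.50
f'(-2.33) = -153.28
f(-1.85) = 35.49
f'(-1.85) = -87.80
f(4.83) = -291.51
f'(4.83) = -56.51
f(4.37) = -258.94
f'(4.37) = -82.70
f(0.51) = -10.36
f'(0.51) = -4.97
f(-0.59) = -10.32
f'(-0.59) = -3.77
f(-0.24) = -10.50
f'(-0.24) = 1.70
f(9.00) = 1304.00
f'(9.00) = 1181.00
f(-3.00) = 236.00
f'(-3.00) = -283.00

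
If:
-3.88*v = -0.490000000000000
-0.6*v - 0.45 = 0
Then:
No Solution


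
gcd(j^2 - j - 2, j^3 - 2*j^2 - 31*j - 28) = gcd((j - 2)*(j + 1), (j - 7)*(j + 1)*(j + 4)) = j + 1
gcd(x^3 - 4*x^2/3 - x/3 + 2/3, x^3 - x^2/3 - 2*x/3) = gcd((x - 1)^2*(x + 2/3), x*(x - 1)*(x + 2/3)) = x^2 - x/3 - 2/3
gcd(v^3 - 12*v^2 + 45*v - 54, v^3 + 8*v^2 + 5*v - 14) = 1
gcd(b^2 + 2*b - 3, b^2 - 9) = b + 3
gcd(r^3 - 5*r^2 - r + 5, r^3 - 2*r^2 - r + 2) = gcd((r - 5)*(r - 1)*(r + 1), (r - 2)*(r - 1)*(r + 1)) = r^2 - 1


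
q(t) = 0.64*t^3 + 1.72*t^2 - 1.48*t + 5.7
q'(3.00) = 26.12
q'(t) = 1.92*t^2 + 3.44*t - 1.48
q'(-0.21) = -2.12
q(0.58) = 5.55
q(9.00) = 598.26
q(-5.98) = -60.80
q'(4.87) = 60.81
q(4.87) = 113.21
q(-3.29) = 6.40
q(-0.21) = 6.08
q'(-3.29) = 7.98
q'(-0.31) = -2.36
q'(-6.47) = 56.64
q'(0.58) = 1.16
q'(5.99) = 88.02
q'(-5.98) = 46.61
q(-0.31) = 6.31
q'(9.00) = 185.00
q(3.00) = 34.02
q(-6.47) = -86.06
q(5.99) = 196.10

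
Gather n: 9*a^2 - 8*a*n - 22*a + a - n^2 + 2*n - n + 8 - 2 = 9*a^2 - 21*a - n^2 + n*(1 - 8*a) + 6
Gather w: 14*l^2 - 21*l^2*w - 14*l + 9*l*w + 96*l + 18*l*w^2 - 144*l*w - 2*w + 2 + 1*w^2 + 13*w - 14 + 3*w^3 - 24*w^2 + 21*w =14*l^2 + 82*l + 3*w^3 + w^2*(18*l - 23) + w*(-21*l^2 - 135*l + 32) - 12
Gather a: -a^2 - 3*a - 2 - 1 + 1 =-a^2 - 3*a - 2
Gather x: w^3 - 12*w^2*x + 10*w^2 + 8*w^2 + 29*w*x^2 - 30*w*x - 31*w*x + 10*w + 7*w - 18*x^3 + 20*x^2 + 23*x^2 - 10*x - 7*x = w^3 + 18*w^2 + 17*w - 18*x^3 + x^2*(29*w + 43) + x*(-12*w^2 - 61*w - 17)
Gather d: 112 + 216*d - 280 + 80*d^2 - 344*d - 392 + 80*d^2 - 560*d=160*d^2 - 688*d - 560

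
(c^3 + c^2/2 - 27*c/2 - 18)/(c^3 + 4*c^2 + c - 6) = (c^2 - 5*c/2 - 6)/(c^2 + c - 2)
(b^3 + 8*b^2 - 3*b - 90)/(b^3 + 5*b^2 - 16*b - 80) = (b^2 + 3*b - 18)/(b^2 - 16)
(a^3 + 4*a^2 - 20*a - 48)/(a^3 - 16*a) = (a^2 + 8*a + 12)/(a*(a + 4))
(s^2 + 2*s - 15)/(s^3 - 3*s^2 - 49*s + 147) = (s + 5)/(s^2 - 49)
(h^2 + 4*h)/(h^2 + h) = (h + 4)/(h + 1)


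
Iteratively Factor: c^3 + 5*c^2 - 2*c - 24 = (c + 4)*(c^2 + c - 6) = (c + 3)*(c + 4)*(c - 2)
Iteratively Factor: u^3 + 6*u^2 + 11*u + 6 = (u + 3)*(u^2 + 3*u + 2) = (u + 2)*(u + 3)*(u + 1)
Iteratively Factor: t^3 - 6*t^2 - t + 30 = (t - 3)*(t^2 - 3*t - 10) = (t - 5)*(t - 3)*(t + 2)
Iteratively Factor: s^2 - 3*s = (s)*(s - 3)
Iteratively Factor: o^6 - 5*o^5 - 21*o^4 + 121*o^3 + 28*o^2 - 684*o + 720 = (o + 3)*(o^5 - 8*o^4 + 3*o^3 + 112*o^2 - 308*o + 240) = (o - 5)*(o + 3)*(o^4 - 3*o^3 - 12*o^2 + 52*o - 48) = (o - 5)*(o + 3)*(o + 4)*(o^3 - 7*o^2 + 16*o - 12) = (o - 5)*(o - 3)*(o + 3)*(o + 4)*(o^2 - 4*o + 4) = (o - 5)*(o - 3)*(o - 2)*(o + 3)*(o + 4)*(o - 2)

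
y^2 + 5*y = y*(y + 5)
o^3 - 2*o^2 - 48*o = o*(o - 8)*(o + 6)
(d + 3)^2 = d^2 + 6*d + 9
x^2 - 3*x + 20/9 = (x - 5/3)*(x - 4/3)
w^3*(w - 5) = w^4 - 5*w^3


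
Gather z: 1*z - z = 0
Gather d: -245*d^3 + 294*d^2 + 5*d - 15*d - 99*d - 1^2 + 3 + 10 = -245*d^3 + 294*d^2 - 109*d + 12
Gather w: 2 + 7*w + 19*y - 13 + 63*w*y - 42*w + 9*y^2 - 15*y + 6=w*(63*y - 35) + 9*y^2 + 4*y - 5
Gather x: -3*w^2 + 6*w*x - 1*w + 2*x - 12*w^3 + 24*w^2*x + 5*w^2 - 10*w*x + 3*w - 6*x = -12*w^3 + 2*w^2 + 2*w + x*(24*w^2 - 4*w - 4)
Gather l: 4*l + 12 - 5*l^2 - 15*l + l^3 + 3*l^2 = l^3 - 2*l^2 - 11*l + 12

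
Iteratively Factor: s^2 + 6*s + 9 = (s + 3)*(s + 3)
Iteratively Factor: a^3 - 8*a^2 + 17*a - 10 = (a - 1)*(a^2 - 7*a + 10) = (a - 2)*(a - 1)*(a - 5)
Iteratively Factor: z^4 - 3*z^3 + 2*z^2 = (z)*(z^3 - 3*z^2 + 2*z) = z^2*(z^2 - 3*z + 2) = z^2*(z - 1)*(z - 2)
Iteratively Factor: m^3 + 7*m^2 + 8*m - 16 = (m + 4)*(m^2 + 3*m - 4) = (m - 1)*(m + 4)*(m + 4)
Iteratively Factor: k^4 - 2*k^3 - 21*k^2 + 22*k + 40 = (k + 4)*(k^3 - 6*k^2 + 3*k + 10) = (k + 1)*(k + 4)*(k^2 - 7*k + 10) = (k - 5)*(k + 1)*(k + 4)*(k - 2)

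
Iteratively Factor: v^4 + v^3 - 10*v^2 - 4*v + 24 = (v + 2)*(v^3 - v^2 - 8*v + 12) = (v - 2)*(v + 2)*(v^2 + v - 6) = (v - 2)*(v + 2)*(v + 3)*(v - 2)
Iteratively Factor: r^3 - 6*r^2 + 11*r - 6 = (r - 2)*(r^2 - 4*r + 3) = (r - 3)*(r - 2)*(r - 1)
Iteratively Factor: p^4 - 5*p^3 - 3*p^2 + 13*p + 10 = (p - 2)*(p^3 - 3*p^2 - 9*p - 5) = (p - 5)*(p - 2)*(p^2 + 2*p + 1) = (p - 5)*(p - 2)*(p + 1)*(p + 1)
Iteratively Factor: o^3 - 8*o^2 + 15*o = (o - 5)*(o^2 - 3*o) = (o - 5)*(o - 3)*(o)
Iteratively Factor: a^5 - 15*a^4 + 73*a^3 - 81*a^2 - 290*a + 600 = (a - 4)*(a^4 - 11*a^3 + 29*a^2 + 35*a - 150) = (a - 5)*(a - 4)*(a^3 - 6*a^2 - a + 30) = (a - 5)*(a - 4)*(a - 3)*(a^2 - 3*a - 10) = (a - 5)^2*(a - 4)*(a - 3)*(a + 2)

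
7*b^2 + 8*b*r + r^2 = (b + r)*(7*b + r)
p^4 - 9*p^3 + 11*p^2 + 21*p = p*(p - 7)*(p - 3)*(p + 1)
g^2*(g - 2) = g^3 - 2*g^2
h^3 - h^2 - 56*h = h*(h - 8)*(h + 7)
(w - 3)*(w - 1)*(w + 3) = w^3 - w^2 - 9*w + 9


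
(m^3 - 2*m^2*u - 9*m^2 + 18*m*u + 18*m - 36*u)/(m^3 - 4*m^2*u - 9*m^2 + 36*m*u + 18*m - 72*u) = (-m + 2*u)/(-m + 4*u)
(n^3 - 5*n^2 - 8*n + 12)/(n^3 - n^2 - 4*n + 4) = (n - 6)/(n - 2)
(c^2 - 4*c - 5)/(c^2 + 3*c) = (c^2 - 4*c - 5)/(c*(c + 3))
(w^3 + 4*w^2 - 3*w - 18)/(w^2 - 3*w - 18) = (w^2 + w - 6)/(w - 6)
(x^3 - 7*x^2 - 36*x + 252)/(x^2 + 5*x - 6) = (x^2 - 13*x + 42)/(x - 1)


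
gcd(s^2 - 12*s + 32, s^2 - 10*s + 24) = s - 4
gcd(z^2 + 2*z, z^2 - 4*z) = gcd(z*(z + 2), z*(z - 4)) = z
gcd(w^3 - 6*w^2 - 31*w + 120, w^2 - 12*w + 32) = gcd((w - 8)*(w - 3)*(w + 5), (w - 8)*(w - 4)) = w - 8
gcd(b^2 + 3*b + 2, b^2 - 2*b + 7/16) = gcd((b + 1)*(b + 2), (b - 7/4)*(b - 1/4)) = 1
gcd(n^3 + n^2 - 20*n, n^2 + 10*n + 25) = n + 5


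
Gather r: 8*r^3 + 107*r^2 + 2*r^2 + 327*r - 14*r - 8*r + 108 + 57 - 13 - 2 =8*r^3 + 109*r^2 + 305*r + 150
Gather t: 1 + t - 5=t - 4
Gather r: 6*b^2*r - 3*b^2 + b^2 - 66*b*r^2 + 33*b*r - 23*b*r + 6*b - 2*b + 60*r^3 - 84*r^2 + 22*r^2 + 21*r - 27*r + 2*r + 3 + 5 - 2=-2*b^2 + 4*b + 60*r^3 + r^2*(-66*b - 62) + r*(6*b^2 + 10*b - 4) + 6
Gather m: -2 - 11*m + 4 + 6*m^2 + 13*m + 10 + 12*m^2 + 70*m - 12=18*m^2 + 72*m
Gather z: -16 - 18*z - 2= -18*z - 18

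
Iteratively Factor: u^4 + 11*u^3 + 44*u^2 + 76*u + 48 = (u + 2)*(u^3 + 9*u^2 + 26*u + 24) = (u + 2)*(u + 3)*(u^2 + 6*u + 8) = (u + 2)^2*(u + 3)*(u + 4)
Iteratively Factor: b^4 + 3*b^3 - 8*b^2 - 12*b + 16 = (b + 2)*(b^3 + b^2 - 10*b + 8) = (b - 1)*(b + 2)*(b^2 + 2*b - 8) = (b - 1)*(b + 2)*(b + 4)*(b - 2)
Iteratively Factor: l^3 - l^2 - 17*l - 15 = (l - 5)*(l^2 + 4*l + 3) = (l - 5)*(l + 3)*(l + 1)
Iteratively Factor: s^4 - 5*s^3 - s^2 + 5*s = (s + 1)*(s^3 - 6*s^2 + 5*s) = (s - 1)*(s + 1)*(s^2 - 5*s) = (s - 5)*(s - 1)*(s + 1)*(s)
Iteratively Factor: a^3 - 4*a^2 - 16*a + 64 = (a - 4)*(a^2 - 16) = (a - 4)^2*(a + 4)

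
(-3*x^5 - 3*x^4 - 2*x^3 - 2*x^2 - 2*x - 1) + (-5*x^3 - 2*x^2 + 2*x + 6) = -3*x^5 - 3*x^4 - 7*x^3 - 4*x^2 + 5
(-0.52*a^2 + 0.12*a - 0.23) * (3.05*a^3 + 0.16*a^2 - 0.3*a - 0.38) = -1.586*a^5 + 0.2828*a^4 - 0.5263*a^3 + 0.1248*a^2 + 0.0234*a + 0.0874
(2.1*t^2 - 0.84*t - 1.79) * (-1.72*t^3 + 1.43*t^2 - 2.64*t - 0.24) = -3.612*t^5 + 4.4478*t^4 - 3.6664*t^3 - 0.8461*t^2 + 4.9272*t + 0.4296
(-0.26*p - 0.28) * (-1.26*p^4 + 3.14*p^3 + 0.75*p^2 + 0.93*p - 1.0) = 0.3276*p^5 - 0.4636*p^4 - 1.0742*p^3 - 0.4518*p^2 - 0.000400000000000011*p + 0.28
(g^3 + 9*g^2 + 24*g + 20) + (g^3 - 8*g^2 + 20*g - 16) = 2*g^3 + g^2 + 44*g + 4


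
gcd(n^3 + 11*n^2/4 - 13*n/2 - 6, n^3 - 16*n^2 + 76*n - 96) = n - 2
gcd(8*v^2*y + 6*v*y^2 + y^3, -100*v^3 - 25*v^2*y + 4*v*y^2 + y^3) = 4*v + y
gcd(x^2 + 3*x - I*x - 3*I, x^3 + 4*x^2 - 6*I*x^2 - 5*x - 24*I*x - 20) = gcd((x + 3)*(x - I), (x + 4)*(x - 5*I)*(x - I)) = x - I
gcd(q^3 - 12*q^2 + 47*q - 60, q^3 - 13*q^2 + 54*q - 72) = q^2 - 7*q + 12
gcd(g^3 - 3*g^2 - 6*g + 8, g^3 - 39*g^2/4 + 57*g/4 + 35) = g - 4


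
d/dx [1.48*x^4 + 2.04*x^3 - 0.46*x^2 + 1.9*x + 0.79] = 5.92*x^3 + 6.12*x^2 - 0.92*x + 1.9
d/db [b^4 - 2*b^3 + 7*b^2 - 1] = 2*b*(2*b^2 - 3*b + 7)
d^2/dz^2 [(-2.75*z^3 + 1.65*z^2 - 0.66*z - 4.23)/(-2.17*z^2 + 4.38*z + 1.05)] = (-2.8421709430404e-14*z^5 + 92.8965180000001*z^3 + 172.838232*z^2 - 214.012638*z + 171.867204)/(10.218313*z^6 - 61.874946*z^5 + 110.057409*z^4 - 24.148692*z^3 - 53.253585*z^2 - 14.48685*z - 1.157625)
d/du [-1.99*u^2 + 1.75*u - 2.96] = 1.75 - 3.98*u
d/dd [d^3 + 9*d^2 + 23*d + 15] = 3*d^2 + 18*d + 23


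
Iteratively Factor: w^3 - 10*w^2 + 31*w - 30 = (w - 2)*(w^2 - 8*w + 15) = (w - 3)*(w - 2)*(w - 5)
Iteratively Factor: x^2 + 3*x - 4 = (x - 1)*(x + 4)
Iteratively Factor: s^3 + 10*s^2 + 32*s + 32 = (s + 4)*(s^2 + 6*s + 8) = (s + 4)^2*(s + 2)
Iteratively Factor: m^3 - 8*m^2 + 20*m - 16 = (m - 2)*(m^2 - 6*m + 8) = (m - 2)^2*(m - 4)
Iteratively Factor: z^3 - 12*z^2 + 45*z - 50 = (z - 5)*(z^2 - 7*z + 10) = (z - 5)*(z - 2)*(z - 5)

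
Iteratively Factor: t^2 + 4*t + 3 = (t + 3)*(t + 1)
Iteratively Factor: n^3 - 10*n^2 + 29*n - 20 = (n - 5)*(n^2 - 5*n + 4) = (n - 5)*(n - 4)*(n - 1)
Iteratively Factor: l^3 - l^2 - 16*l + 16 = (l + 4)*(l^2 - 5*l + 4) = (l - 4)*(l + 4)*(l - 1)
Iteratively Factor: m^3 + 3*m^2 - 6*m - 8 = (m + 1)*(m^2 + 2*m - 8) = (m - 2)*(m + 1)*(m + 4)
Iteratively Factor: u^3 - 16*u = (u + 4)*(u^2 - 4*u) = u*(u + 4)*(u - 4)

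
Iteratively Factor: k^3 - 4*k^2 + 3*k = (k - 3)*(k^2 - k) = (k - 3)*(k - 1)*(k)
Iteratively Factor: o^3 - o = (o)*(o^2 - 1) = o*(o + 1)*(o - 1)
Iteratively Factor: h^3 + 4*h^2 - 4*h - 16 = (h + 2)*(h^2 + 2*h - 8) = (h - 2)*(h + 2)*(h + 4)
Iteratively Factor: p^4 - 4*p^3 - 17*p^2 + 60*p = (p - 5)*(p^3 + p^2 - 12*p) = p*(p - 5)*(p^2 + p - 12) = p*(p - 5)*(p - 3)*(p + 4)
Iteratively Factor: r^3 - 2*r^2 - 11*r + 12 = (r + 3)*(r^2 - 5*r + 4) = (r - 1)*(r + 3)*(r - 4)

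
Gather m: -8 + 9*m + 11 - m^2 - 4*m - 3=-m^2 + 5*m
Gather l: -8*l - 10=-8*l - 10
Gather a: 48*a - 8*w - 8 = 48*a - 8*w - 8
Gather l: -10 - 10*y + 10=-10*y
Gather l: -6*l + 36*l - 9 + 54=30*l + 45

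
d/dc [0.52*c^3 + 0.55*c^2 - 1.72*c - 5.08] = 1.56*c^2 + 1.1*c - 1.72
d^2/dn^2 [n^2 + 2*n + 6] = 2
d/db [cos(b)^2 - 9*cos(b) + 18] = (9 - 2*cos(b))*sin(b)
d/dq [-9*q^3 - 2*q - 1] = -27*q^2 - 2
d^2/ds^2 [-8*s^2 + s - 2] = -16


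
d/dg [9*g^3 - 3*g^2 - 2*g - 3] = 27*g^2 - 6*g - 2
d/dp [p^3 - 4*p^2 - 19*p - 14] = 3*p^2 - 8*p - 19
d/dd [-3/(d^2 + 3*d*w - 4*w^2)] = 3*(2*d + 3*w)/(d^2 + 3*d*w - 4*w^2)^2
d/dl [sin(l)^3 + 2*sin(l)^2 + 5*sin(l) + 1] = (3*sin(l)^2 + 4*sin(l) + 5)*cos(l)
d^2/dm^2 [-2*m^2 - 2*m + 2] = -4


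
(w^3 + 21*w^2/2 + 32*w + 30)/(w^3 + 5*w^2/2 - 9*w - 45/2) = (w^2 + 8*w + 12)/(w^2 - 9)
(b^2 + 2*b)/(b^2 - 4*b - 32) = b*(b + 2)/(b^2 - 4*b - 32)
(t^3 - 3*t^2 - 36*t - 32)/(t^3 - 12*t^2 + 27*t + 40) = (t + 4)/(t - 5)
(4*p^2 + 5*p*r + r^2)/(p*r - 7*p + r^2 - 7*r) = (4*p + r)/(r - 7)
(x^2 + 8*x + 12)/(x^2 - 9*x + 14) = (x^2 + 8*x + 12)/(x^2 - 9*x + 14)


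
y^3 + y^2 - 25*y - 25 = (y - 5)*(y + 1)*(y + 5)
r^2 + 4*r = r*(r + 4)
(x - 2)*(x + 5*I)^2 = x^3 - 2*x^2 + 10*I*x^2 - 25*x - 20*I*x + 50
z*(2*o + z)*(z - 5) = 2*o*z^2 - 10*o*z + z^3 - 5*z^2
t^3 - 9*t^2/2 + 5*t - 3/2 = (t - 3)*(t - 1)*(t - 1/2)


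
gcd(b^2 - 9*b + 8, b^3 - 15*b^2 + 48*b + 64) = b - 8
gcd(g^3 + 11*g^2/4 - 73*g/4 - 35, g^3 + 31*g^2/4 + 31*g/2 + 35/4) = g^2 + 27*g/4 + 35/4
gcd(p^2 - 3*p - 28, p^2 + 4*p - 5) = 1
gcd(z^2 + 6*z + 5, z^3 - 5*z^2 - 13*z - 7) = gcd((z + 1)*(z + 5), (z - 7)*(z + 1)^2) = z + 1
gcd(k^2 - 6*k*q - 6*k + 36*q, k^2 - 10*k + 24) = k - 6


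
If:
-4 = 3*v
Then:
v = -4/3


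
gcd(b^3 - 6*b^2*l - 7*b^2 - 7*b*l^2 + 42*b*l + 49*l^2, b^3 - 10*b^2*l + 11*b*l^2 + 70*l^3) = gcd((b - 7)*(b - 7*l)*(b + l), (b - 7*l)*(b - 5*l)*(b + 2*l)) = b - 7*l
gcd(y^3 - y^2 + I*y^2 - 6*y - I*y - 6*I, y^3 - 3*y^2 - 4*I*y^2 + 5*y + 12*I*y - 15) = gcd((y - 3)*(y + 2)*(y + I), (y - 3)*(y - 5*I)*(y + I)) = y^2 + y*(-3 + I) - 3*I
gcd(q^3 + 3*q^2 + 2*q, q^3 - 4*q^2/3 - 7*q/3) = q^2 + q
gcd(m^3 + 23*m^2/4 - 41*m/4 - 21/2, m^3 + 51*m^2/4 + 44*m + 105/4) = m^2 + 31*m/4 + 21/4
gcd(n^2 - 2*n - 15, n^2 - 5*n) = n - 5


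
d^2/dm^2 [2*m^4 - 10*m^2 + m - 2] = 24*m^2 - 20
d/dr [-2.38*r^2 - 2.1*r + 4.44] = -4.76*r - 2.1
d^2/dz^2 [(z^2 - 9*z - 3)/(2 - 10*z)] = 119/(125*z^3 - 75*z^2 + 15*z - 1)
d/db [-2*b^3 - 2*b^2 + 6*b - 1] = -6*b^2 - 4*b + 6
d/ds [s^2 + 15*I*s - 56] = 2*s + 15*I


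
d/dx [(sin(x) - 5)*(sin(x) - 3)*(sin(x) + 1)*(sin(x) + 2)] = (4*sin(x)^3 - 15*sin(x)^2 - 14*sin(x) + 29)*cos(x)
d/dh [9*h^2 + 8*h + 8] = 18*h + 8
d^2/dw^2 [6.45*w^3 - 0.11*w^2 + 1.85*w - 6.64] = 38.7*w - 0.22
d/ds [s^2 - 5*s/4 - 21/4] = 2*s - 5/4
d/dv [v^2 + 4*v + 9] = 2*v + 4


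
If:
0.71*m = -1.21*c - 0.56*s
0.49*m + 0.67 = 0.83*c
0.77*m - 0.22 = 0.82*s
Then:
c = 0.56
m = -0.42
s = -0.67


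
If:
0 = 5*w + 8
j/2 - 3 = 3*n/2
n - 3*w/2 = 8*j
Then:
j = 6/115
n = -228/115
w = -8/5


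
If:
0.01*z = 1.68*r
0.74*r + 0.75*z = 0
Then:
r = 0.00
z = 0.00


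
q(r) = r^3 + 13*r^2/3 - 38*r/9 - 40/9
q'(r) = 3*r^2 + 26*r/3 - 38/9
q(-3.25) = 20.72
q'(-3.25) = -0.70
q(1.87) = 9.35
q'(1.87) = 22.48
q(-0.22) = -3.32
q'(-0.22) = -5.98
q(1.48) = 2.04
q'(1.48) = 15.18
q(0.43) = -5.38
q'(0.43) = 0.06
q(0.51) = -5.34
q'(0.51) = 0.98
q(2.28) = 20.31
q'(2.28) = 31.13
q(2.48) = 26.99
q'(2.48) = 35.72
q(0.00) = -4.44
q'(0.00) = -4.22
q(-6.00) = -39.11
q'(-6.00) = 51.78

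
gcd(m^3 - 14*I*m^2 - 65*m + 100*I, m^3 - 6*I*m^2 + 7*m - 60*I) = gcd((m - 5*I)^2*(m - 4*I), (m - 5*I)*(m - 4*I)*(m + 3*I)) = m^2 - 9*I*m - 20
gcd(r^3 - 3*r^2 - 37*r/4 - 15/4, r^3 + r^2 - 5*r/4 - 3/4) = r^2 + 2*r + 3/4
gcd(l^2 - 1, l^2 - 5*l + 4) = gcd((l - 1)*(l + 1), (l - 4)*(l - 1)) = l - 1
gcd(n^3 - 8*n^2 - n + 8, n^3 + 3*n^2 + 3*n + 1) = n + 1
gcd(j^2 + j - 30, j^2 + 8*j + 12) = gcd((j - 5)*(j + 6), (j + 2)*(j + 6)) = j + 6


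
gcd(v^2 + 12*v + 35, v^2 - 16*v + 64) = 1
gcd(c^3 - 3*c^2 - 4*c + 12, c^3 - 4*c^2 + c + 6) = c^2 - 5*c + 6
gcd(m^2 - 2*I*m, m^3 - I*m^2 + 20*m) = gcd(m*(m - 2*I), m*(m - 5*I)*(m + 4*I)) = m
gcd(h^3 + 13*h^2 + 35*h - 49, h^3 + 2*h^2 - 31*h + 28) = h^2 + 6*h - 7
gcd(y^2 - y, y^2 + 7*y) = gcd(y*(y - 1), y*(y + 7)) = y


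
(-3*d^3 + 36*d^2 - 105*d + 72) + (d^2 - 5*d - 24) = -3*d^3 + 37*d^2 - 110*d + 48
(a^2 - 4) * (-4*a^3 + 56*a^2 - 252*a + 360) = -4*a^5 + 56*a^4 - 236*a^3 + 136*a^2 + 1008*a - 1440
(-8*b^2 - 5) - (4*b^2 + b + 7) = -12*b^2 - b - 12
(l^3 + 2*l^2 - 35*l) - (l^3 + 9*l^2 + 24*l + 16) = -7*l^2 - 59*l - 16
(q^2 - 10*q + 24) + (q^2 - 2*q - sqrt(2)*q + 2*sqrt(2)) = 2*q^2 - 12*q - sqrt(2)*q + 2*sqrt(2) + 24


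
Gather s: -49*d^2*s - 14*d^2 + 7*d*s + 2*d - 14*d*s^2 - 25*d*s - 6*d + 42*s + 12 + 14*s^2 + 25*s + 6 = -14*d^2 - 4*d + s^2*(14 - 14*d) + s*(-49*d^2 - 18*d + 67) + 18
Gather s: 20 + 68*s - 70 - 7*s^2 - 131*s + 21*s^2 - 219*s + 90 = 14*s^2 - 282*s + 40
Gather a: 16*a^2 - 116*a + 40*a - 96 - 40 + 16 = 16*a^2 - 76*a - 120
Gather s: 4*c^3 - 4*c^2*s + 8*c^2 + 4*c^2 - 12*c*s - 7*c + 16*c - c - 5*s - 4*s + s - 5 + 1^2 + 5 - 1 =4*c^3 + 12*c^2 + 8*c + s*(-4*c^2 - 12*c - 8)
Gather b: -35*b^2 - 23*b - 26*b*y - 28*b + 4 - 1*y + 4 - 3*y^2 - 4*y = -35*b^2 + b*(-26*y - 51) - 3*y^2 - 5*y + 8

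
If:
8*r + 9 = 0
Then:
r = -9/8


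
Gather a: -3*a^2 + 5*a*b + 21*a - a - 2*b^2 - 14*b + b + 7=-3*a^2 + a*(5*b + 20) - 2*b^2 - 13*b + 7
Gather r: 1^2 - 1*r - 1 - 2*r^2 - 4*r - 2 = -2*r^2 - 5*r - 2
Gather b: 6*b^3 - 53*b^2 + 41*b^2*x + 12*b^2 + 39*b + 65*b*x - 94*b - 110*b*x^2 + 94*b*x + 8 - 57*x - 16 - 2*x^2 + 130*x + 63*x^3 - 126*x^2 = 6*b^3 + b^2*(41*x - 41) + b*(-110*x^2 + 159*x - 55) + 63*x^3 - 128*x^2 + 73*x - 8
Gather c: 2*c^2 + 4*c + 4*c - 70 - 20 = 2*c^2 + 8*c - 90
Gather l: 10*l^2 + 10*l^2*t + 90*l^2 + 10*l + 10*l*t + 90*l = l^2*(10*t + 100) + l*(10*t + 100)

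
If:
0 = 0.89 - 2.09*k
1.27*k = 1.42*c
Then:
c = 0.38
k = 0.43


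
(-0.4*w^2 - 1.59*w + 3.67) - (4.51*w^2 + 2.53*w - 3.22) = -4.91*w^2 - 4.12*w + 6.89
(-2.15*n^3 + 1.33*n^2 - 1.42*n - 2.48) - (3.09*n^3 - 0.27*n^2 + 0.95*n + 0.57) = -5.24*n^3 + 1.6*n^2 - 2.37*n - 3.05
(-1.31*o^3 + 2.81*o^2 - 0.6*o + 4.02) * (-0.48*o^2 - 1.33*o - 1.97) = 0.6288*o^5 + 0.3935*o^4 - 0.8686*o^3 - 6.6673*o^2 - 4.1646*o - 7.9194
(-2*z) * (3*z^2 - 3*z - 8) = -6*z^3 + 6*z^2 + 16*z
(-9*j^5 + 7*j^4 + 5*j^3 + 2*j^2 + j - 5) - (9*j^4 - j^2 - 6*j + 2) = -9*j^5 - 2*j^4 + 5*j^3 + 3*j^2 + 7*j - 7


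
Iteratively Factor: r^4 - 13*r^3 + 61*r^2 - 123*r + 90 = (r - 3)*(r^3 - 10*r^2 + 31*r - 30) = (r - 5)*(r - 3)*(r^2 - 5*r + 6) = (r - 5)*(r - 3)*(r - 2)*(r - 3)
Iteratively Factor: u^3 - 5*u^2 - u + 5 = (u - 1)*(u^2 - 4*u - 5) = (u - 1)*(u + 1)*(u - 5)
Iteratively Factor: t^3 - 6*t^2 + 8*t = (t)*(t^2 - 6*t + 8) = t*(t - 2)*(t - 4)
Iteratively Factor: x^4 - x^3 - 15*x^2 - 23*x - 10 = (x + 1)*(x^3 - 2*x^2 - 13*x - 10) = (x - 5)*(x + 1)*(x^2 + 3*x + 2) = (x - 5)*(x + 1)^2*(x + 2)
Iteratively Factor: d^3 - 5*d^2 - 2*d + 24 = (d - 4)*(d^2 - d - 6) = (d - 4)*(d + 2)*(d - 3)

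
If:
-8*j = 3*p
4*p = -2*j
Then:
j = 0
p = 0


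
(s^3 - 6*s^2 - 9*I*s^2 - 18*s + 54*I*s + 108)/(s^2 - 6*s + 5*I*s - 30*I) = (s^2 - 9*I*s - 18)/(s + 5*I)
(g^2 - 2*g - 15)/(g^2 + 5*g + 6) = (g - 5)/(g + 2)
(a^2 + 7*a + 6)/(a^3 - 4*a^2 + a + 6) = (a + 6)/(a^2 - 5*a + 6)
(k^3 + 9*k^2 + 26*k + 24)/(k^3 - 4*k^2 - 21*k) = (k^2 + 6*k + 8)/(k*(k - 7))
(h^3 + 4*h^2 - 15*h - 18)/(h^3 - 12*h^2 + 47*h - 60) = (h^2 + 7*h + 6)/(h^2 - 9*h + 20)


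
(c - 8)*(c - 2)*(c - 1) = c^3 - 11*c^2 + 26*c - 16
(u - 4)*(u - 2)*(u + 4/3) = u^3 - 14*u^2/3 + 32/3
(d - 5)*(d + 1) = d^2 - 4*d - 5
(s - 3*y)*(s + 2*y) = s^2 - s*y - 6*y^2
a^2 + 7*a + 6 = (a + 1)*(a + 6)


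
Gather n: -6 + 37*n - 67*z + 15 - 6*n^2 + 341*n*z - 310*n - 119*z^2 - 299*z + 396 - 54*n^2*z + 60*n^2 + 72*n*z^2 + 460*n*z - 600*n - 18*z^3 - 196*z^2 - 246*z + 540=n^2*(54 - 54*z) + n*(72*z^2 + 801*z - 873) - 18*z^3 - 315*z^2 - 612*z + 945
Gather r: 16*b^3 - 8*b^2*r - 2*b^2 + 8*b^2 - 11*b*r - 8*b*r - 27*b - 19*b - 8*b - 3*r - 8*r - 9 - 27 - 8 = 16*b^3 + 6*b^2 - 54*b + r*(-8*b^2 - 19*b - 11) - 44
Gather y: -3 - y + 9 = 6 - y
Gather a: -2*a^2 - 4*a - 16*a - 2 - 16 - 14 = -2*a^2 - 20*a - 32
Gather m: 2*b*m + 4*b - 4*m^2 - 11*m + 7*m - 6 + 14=4*b - 4*m^2 + m*(2*b - 4) + 8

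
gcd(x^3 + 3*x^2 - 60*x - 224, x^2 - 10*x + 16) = x - 8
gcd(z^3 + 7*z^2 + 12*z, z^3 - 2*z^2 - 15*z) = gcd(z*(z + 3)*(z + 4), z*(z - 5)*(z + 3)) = z^2 + 3*z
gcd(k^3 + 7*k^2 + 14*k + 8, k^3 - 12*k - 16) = k + 2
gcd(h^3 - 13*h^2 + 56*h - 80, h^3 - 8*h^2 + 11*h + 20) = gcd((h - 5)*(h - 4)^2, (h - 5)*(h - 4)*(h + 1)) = h^2 - 9*h + 20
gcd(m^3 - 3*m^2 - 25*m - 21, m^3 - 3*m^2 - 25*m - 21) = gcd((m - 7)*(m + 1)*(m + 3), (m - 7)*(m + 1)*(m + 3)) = m^3 - 3*m^2 - 25*m - 21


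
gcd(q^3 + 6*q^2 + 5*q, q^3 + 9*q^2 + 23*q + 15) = q^2 + 6*q + 5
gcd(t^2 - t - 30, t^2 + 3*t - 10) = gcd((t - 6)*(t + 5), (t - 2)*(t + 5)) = t + 5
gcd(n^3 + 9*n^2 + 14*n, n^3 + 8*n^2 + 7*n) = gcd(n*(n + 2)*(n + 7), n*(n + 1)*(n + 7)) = n^2 + 7*n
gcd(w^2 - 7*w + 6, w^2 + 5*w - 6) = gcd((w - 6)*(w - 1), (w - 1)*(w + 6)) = w - 1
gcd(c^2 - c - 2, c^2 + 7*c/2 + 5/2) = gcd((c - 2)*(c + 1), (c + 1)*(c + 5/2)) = c + 1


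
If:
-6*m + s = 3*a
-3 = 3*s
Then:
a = -2*m - 1/3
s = -1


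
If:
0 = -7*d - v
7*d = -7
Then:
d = -1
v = 7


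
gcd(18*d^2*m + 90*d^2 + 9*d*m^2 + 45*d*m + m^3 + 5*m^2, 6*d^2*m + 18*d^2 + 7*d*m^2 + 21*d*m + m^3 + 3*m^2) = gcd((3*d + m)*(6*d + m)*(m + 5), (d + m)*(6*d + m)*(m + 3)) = 6*d + m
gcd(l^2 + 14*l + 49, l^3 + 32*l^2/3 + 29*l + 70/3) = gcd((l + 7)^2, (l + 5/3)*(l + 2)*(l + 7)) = l + 7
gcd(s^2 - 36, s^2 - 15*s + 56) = 1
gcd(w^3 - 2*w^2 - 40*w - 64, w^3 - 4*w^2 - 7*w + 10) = w + 2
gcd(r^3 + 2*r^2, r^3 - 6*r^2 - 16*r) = r^2 + 2*r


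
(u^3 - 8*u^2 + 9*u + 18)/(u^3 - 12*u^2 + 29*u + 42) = (u - 3)/(u - 7)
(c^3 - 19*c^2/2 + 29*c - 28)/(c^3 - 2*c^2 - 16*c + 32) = (c - 7/2)/(c + 4)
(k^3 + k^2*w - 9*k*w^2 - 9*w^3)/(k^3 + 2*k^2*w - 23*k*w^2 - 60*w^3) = (-k^2 + 2*k*w + 3*w^2)/(-k^2 + k*w + 20*w^2)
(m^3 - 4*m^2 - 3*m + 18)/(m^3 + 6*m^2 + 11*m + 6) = (m^2 - 6*m + 9)/(m^2 + 4*m + 3)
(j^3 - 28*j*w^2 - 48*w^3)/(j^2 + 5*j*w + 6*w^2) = (j^2 - 2*j*w - 24*w^2)/(j + 3*w)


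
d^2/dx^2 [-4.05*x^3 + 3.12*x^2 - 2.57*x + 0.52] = 6.24 - 24.3*x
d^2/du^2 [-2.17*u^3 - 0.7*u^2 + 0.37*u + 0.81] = -13.02*u - 1.4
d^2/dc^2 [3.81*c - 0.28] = 0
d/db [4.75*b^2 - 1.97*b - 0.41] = 9.5*b - 1.97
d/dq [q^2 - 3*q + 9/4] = 2*q - 3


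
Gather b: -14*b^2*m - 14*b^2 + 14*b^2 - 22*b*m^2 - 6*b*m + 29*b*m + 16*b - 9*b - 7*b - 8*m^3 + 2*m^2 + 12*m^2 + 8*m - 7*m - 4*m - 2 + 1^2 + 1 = -14*b^2*m + b*(-22*m^2 + 23*m) - 8*m^3 + 14*m^2 - 3*m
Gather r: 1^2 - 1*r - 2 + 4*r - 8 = 3*r - 9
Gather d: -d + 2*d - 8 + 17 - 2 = d + 7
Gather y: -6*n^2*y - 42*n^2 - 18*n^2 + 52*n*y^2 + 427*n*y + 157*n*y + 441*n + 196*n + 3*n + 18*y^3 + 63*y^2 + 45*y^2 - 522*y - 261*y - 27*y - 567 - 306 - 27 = -60*n^2 + 640*n + 18*y^3 + y^2*(52*n + 108) + y*(-6*n^2 + 584*n - 810) - 900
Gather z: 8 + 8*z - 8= 8*z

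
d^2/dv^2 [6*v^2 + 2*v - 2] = 12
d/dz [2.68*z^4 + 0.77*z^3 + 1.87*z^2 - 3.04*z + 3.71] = 10.72*z^3 + 2.31*z^2 + 3.74*z - 3.04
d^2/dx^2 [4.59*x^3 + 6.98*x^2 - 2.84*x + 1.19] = 27.54*x + 13.96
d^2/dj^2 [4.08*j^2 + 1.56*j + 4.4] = 8.16000000000000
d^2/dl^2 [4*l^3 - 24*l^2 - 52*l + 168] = 24*l - 48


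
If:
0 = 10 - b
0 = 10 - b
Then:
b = 10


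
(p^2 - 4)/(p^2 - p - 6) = (p - 2)/(p - 3)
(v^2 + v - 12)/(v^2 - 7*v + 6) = (v^2 + v - 12)/(v^2 - 7*v + 6)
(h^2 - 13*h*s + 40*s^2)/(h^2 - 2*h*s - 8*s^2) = (-h^2 + 13*h*s - 40*s^2)/(-h^2 + 2*h*s + 8*s^2)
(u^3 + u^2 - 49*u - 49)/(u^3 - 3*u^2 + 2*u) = (u^3 + u^2 - 49*u - 49)/(u*(u^2 - 3*u + 2))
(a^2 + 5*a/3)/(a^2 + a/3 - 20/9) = 3*a/(3*a - 4)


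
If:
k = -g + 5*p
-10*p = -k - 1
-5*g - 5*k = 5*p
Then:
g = 1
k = -1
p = 0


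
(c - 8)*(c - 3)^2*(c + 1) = c^4 - 13*c^3 + 43*c^2 - 15*c - 72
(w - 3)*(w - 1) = w^2 - 4*w + 3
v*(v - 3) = v^2 - 3*v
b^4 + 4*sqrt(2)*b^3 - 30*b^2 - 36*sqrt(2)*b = b*(b - 3*sqrt(2))*(b + sqrt(2))*(b + 6*sqrt(2))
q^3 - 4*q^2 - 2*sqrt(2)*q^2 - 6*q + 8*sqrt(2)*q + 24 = (q - 4)*(q - 3*sqrt(2))*(q + sqrt(2))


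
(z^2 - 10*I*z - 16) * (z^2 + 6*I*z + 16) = z^4 - 4*I*z^3 + 60*z^2 - 256*I*z - 256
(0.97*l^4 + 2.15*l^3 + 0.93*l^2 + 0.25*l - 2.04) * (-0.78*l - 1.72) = -0.7566*l^5 - 3.3454*l^4 - 4.4234*l^3 - 1.7946*l^2 + 1.1612*l + 3.5088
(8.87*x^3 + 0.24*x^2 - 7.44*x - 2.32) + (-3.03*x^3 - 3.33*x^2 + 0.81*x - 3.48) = 5.84*x^3 - 3.09*x^2 - 6.63*x - 5.8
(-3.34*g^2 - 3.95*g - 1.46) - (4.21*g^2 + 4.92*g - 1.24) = -7.55*g^2 - 8.87*g - 0.22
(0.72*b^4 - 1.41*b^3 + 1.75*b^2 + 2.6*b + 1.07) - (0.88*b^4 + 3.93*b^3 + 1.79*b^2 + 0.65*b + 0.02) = -0.16*b^4 - 5.34*b^3 - 0.04*b^2 + 1.95*b + 1.05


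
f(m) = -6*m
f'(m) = -6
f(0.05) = -0.30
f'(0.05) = -6.00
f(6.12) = -36.72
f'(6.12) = -6.00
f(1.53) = -9.18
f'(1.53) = -6.00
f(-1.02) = 6.12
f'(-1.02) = -6.00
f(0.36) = -2.16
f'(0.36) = -6.00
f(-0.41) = 2.46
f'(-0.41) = -6.00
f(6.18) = -37.08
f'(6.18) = -6.00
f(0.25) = -1.50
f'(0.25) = -6.00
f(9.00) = -54.00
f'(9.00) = -6.00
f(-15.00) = 90.00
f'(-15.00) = -6.00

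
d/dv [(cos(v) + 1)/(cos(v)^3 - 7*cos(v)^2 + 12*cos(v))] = 2*(cos(v)^3 - 2*cos(v)^2 - 7*cos(v) + 6)*sin(v)/((cos(v) - 4)^2*(cos(v) - 3)^2*cos(v)^2)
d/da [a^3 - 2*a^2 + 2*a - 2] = 3*a^2 - 4*a + 2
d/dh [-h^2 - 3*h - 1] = -2*h - 3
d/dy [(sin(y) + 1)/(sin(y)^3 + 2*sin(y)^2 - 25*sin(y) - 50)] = -(2*sin(y)^3 + 5*sin(y)^2 + 4*sin(y) + 25)*cos(y)/(sin(y)^3 + 2*sin(y)^2 - 25*sin(y) - 50)^2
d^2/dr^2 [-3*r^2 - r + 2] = -6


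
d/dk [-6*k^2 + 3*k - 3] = 3 - 12*k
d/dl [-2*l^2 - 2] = -4*l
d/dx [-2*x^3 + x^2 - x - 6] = -6*x^2 + 2*x - 1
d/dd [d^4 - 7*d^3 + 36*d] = 4*d^3 - 21*d^2 + 36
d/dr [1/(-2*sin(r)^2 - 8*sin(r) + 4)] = (sin(r) + 2)*cos(r)/(sin(r)^2 + 4*sin(r) - 2)^2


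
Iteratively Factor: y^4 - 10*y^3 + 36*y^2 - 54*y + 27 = (y - 3)*(y^3 - 7*y^2 + 15*y - 9) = (y - 3)^2*(y^2 - 4*y + 3) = (y - 3)^3*(y - 1)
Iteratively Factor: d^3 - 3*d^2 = (d)*(d^2 - 3*d) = d*(d - 3)*(d)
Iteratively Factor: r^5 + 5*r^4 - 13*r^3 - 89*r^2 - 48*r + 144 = (r + 3)*(r^4 + 2*r^3 - 19*r^2 - 32*r + 48) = (r - 4)*(r + 3)*(r^3 + 6*r^2 + 5*r - 12) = (r - 4)*(r + 3)^2*(r^2 + 3*r - 4) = (r - 4)*(r - 1)*(r + 3)^2*(r + 4)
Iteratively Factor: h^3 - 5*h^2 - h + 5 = (h - 5)*(h^2 - 1) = (h - 5)*(h + 1)*(h - 1)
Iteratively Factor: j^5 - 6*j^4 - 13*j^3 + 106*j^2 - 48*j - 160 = (j - 2)*(j^4 - 4*j^3 - 21*j^2 + 64*j + 80) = (j - 4)*(j - 2)*(j^3 - 21*j - 20) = (j - 4)*(j - 2)*(j + 1)*(j^2 - j - 20) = (j - 4)*(j - 2)*(j + 1)*(j + 4)*(j - 5)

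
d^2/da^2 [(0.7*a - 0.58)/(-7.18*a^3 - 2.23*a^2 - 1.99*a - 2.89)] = (-216.52008*a^5 + 291.556824*a^4 + 161.627212*a^3 + 241.330308*a^2 - 29.69976*a + 5.169404)/(370.146232*a^9 + 344.885556*a^8 + 414.884094*a^7 + 649.224991*a^6 + 392.626443*a^5 + 317.3655*a^4 + 264.734551*a^3 + 90.209616*a^2 + 49.862037*a + 24.137569)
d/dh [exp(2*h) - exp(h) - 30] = (2*exp(h) - 1)*exp(h)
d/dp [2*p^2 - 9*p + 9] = 4*p - 9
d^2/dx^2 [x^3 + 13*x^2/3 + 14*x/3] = 6*x + 26/3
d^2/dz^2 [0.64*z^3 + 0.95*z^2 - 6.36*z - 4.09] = 3.84*z + 1.9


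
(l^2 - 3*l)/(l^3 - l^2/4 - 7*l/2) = 4*(3 - l)/(-4*l^2 + l + 14)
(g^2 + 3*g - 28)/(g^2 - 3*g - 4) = (g + 7)/(g + 1)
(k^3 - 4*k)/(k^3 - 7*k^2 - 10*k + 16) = k*(k - 2)/(k^2 - 9*k + 8)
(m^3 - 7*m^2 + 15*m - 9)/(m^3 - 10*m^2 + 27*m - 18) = (m - 3)/(m - 6)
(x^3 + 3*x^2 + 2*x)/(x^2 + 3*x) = (x^2 + 3*x + 2)/(x + 3)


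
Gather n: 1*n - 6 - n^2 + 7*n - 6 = -n^2 + 8*n - 12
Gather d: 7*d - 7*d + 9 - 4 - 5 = 0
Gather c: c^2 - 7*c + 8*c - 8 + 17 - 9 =c^2 + c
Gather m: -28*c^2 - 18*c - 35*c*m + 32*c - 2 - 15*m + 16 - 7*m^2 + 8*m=-28*c^2 + 14*c - 7*m^2 + m*(-35*c - 7) + 14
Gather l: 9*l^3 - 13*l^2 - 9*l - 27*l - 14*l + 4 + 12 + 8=9*l^3 - 13*l^2 - 50*l + 24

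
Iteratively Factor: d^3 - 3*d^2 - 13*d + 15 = (d + 3)*(d^2 - 6*d + 5) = (d - 5)*(d + 3)*(d - 1)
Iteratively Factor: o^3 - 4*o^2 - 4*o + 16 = (o + 2)*(o^2 - 6*o + 8) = (o - 2)*(o + 2)*(o - 4)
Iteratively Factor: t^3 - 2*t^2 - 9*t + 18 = (t - 2)*(t^2 - 9) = (t - 2)*(t + 3)*(t - 3)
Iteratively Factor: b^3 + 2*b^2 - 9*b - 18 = (b + 2)*(b^2 - 9) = (b - 3)*(b + 2)*(b + 3)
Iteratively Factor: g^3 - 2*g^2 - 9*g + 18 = (g - 3)*(g^2 + g - 6) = (g - 3)*(g + 3)*(g - 2)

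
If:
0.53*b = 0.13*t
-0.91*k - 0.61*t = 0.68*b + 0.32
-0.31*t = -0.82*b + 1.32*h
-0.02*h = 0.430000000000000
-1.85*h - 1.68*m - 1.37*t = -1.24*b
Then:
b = 63.94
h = -21.50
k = -222.88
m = -141.71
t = 260.68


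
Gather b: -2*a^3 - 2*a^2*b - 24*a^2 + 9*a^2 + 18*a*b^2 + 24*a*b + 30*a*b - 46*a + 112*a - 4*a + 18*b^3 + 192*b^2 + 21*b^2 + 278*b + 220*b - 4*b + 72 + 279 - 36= -2*a^3 - 15*a^2 + 62*a + 18*b^3 + b^2*(18*a + 213) + b*(-2*a^2 + 54*a + 494) + 315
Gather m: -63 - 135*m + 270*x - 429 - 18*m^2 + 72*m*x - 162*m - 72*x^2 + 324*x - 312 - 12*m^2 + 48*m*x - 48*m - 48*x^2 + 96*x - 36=-30*m^2 + m*(120*x - 345) - 120*x^2 + 690*x - 840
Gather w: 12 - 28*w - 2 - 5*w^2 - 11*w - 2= -5*w^2 - 39*w + 8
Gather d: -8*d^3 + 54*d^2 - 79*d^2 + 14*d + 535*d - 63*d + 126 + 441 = -8*d^3 - 25*d^2 + 486*d + 567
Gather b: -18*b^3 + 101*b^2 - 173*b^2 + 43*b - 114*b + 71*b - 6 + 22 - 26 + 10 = -18*b^3 - 72*b^2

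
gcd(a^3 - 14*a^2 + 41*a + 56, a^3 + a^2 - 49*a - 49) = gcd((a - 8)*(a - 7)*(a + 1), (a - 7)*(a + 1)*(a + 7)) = a^2 - 6*a - 7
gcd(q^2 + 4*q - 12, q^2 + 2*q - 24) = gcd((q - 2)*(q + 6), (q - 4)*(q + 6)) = q + 6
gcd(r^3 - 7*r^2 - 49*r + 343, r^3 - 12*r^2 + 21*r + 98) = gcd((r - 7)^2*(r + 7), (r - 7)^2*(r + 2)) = r^2 - 14*r + 49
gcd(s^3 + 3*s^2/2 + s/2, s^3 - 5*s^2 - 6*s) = s^2 + s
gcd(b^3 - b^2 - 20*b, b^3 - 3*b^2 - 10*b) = b^2 - 5*b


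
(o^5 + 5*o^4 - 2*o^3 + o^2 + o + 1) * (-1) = -o^5 - 5*o^4 + 2*o^3 - o^2 - o - 1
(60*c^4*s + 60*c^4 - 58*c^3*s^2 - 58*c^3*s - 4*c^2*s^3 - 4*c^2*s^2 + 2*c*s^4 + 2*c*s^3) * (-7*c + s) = -420*c^5*s - 420*c^5 + 466*c^4*s^2 + 466*c^4*s - 30*c^3*s^3 - 30*c^3*s^2 - 18*c^2*s^4 - 18*c^2*s^3 + 2*c*s^5 + 2*c*s^4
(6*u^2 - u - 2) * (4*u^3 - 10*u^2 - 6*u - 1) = 24*u^5 - 64*u^4 - 34*u^3 + 20*u^2 + 13*u + 2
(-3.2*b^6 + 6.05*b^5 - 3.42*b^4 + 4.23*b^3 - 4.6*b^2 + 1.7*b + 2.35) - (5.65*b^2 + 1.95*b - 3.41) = -3.2*b^6 + 6.05*b^5 - 3.42*b^4 + 4.23*b^3 - 10.25*b^2 - 0.25*b + 5.76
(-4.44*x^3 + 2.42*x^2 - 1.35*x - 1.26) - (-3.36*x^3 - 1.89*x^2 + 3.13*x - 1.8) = -1.08*x^3 + 4.31*x^2 - 4.48*x + 0.54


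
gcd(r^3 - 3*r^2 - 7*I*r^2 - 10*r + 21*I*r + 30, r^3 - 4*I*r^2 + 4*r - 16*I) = r - 2*I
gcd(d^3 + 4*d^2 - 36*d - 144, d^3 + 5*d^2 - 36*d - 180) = d^2 - 36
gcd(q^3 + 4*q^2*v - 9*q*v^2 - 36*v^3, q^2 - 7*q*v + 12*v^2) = q - 3*v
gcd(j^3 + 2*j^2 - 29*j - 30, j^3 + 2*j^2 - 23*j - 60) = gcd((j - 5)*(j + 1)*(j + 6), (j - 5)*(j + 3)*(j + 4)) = j - 5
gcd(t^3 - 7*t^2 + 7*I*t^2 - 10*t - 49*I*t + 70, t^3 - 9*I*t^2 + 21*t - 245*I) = t + 5*I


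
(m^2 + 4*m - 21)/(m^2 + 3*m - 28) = (m - 3)/(m - 4)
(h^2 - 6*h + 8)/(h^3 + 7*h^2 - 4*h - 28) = (h - 4)/(h^2 + 9*h + 14)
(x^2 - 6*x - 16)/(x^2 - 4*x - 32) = (x + 2)/(x + 4)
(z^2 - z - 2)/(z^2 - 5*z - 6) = (z - 2)/(z - 6)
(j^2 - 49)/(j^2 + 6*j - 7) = (j - 7)/(j - 1)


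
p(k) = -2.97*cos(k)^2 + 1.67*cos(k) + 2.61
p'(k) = 5.94*sin(k)*cos(k) - 1.67*sin(k)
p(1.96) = 1.55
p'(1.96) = -3.63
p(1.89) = 1.79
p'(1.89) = -3.36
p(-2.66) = -1.20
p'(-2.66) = 3.21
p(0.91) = 2.52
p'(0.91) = 1.56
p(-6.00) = 1.48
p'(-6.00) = 1.13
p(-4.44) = 1.95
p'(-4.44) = -3.15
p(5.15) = 2.78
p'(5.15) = -0.77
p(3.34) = -1.88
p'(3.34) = 1.48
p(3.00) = -1.95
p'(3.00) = -1.07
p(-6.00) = 1.48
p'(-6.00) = 1.13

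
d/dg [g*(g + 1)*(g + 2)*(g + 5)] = 4*g^3 + 24*g^2 + 34*g + 10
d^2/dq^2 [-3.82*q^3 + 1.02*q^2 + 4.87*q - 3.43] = 2.04 - 22.92*q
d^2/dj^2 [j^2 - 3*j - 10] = 2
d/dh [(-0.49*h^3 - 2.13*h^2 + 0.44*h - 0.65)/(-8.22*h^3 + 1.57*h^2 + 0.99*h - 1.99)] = (-18.2779*h^4 + 6.2634*h^3 - 15.9032*h^2 + 10.5184*h - 0.2321)/(67.5684*h^6 - 25.8108*h^5 - 13.8107*h^4 + 35.8242*h^3 - 5.2685*h^2 - 3.9402*h + 3.9601)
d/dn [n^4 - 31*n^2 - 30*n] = 4*n^3 - 62*n - 30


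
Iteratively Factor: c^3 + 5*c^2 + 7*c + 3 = (c + 3)*(c^2 + 2*c + 1) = (c + 1)*(c + 3)*(c + 1)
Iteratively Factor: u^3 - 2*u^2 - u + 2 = (u + 1)*(u^2 - 3*u + 2) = (u - 1)*(u + 1)*(u - 2)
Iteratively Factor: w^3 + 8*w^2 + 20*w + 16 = (w + 4)*(w^2 + 4*w + 4) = (w + 2)*(w + 4)*(w + 2)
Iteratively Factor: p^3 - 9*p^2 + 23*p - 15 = (p - 3)*(p^2 - 6*p + 5) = (p - 5)*(p - 3)*(p - 1)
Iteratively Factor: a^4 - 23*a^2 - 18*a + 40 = (a + 4)*(a^3 - 4*a^2 - 7*a + 10) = (a - 5)*(a + 4)*(a^2 + a - 2) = (a - 5)*(a - 1)*(a + 4)*(a + 2)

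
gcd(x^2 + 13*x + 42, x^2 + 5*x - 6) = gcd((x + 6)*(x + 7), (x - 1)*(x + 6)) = x + 6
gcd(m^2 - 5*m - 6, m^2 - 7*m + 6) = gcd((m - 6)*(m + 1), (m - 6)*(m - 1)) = m - 6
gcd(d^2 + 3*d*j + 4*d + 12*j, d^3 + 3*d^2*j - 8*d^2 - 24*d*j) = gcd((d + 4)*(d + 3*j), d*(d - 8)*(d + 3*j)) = d + 3*j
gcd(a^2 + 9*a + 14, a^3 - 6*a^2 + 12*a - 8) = 1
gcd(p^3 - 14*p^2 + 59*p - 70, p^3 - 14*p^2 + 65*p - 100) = p - 5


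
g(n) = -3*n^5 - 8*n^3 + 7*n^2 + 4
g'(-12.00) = -314664.00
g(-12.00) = 761332.00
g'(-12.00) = -314664.00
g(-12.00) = 761332.00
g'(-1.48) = -145.26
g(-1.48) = 66.57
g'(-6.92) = -35642.76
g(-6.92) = 50595.10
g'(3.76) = -3284.74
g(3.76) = -2576.85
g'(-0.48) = -13.05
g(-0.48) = 6.57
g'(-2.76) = -1091.88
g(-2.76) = 705.99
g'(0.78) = -9.23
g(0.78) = 3.60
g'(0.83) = -12.03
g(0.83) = 3.07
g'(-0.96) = -48.30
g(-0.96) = 19.98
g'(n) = -15*n^4 - 24*n^2 + 14*n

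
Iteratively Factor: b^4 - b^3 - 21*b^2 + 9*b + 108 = (b + 3)*(b^3 - 4*b^2 - 9*b + 36) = (b - 3)*(b + 3)*(b^2 - b - 12) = (b - 4)*(b - 3)*(b + 3)*(b + 3)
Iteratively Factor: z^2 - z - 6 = (z + 2)*(z - 3)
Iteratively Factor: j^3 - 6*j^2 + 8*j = (j - 2)*(j^2 - 4*j) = (j - 4)*(j - 2)*(j)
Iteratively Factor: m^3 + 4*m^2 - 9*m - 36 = (m + 4)*(m^2 - 9) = (m - 3)*(m + 4)*(m + 3)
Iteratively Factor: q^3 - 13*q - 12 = (q - 4)*(q^2 + 4*q + 3) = (q - 4)*(q + 1)*(q + 3)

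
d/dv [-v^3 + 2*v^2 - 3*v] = -3*v^2 + 4*v - 3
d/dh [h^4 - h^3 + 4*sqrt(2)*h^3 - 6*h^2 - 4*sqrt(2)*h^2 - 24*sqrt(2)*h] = 4*h^3 - 3*h^2 + 12*sqrt(2)*h^2 - 12*h - 8*sqrt(2)*h - 24*sqrt(2)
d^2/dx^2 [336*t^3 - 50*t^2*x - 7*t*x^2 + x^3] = -14*t + 6*x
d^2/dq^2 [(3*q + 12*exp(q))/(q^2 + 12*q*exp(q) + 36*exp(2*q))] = 6*(-4*q^2*exp(q) + 24*q*exp(2*q) + 16*q*exp(q) + q + 72*exp(3*q) + 24*exp(2*q))/(q^4 + 24*q^3*exp(q) + 216*q^2*exp(2*q) + 864*q*exp(3*q) + 1296*exp(4*q))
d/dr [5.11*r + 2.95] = 5.11000000000000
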